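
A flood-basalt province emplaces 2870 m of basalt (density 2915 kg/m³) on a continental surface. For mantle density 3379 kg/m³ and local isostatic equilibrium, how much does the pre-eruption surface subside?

2480 m

Subaerial loading: s = t ρ_load / ρ_m.
s = 2870 m × 2915/3379 = 2480 m.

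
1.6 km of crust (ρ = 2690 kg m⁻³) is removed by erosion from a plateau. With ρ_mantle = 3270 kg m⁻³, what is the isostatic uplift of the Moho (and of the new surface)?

1.32 km

Unloading: uplift u = e ρ_c/ρ_m = 1.6 km × 2690/3270 = 1.32 km.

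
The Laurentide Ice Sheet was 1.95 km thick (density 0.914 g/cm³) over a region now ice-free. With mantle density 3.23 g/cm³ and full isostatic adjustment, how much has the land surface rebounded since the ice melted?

0.552 km

Removing the load lets mantle flow back in; uplift u satisfies ρ_ice t = ρ_m u.
u = t ρ_ice/ρ_m = 1.95 km × 0.914/3.23 = 0.552 km.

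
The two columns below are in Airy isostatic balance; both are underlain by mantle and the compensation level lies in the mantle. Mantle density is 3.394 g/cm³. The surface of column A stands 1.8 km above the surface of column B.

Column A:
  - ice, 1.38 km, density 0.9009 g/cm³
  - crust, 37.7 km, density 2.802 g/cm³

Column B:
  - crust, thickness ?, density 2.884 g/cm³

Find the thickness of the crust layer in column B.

38.5 km

Take the compensation level at the base of the deeper column (depth z_c below the surface of column A) and equate Σ ρ_i t_i down to z_c; mantle fills any gap and the z_c terms cancel.
Column A: 1.38×0.9009 + 37.7×2.802 + (z_c − 39.08)×3.394
Column B: 1.8×0 + x×2.884 + (z_c − 1.8 − 0 − x)×3.394
The z_c×3.394 term appears on both sides and cancels. Collect the known terms of each column as K = Σ(ρt)_known − 3.394 × (depth of known layers): K_A = 106.878642 − 3.394×39.08 = −25.758878; K_B = 0 − 3.394×(1.8 + 0) = −6.1092.
Balance: K_A = K_B − x×(3.394 − 2.884), so x = (K_B − K_A)/(3.394 − 2.884) = 19.6497/0.51 = 38.5 km.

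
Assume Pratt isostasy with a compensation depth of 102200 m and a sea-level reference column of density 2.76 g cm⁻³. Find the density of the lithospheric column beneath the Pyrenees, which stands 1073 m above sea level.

Pratt balance: ρ_ref D = ρ (D + h).
ρ = ρ_ref D/(D + h) = 2.76 × 102200 m/(102200 m + 1073 m) = 2.73 g cm⁻³.

2.73 g cm⁻³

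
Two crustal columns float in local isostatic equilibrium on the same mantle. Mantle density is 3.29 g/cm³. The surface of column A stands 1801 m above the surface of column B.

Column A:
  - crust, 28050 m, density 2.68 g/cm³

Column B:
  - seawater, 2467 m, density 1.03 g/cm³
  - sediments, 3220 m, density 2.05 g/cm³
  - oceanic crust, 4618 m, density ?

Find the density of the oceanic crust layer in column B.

Take the compensation level at the base of the deeper column (depth z_c below the surface of column A) and equate Σ ρ_i t_i down to z_c; mantle fills any gap and the z_c terms cancel.
Column A: 28050×2.68 + (z_c − 28050)×3.29
Column B: 1801×0 + 2467×1.03 + 3220×2.05 + 4618×ρ + (z_c − 1801 − 10305)×3.29
The z_c×3.29 term appears on both sides and cancels. Collect the known terms of each column as K = Σ(ρt)_known − 3.29 × (depth of known layers): K_A = 75174 − 3.29×28050 = −17110.5; K_B = 9142.01 − 3.29×(1801 + 10305) = −30686.73.
Balance: K_A = K_B + 4618×ρ, so ρ = (K_A − K_B)/4618 = 13576.2/4618 = 2.94 g/cm³.

2.94 g/cm³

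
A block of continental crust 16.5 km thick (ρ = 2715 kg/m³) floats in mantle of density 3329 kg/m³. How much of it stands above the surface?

Floating equilibrium: submerged depth d = t ρ_obj/ρ_fluid = 16.5 km × 2715/3329 = 13.46 km.
Freeboard = t − d = 16.5 km − 13.46 km = 3.04 km.

3.04 km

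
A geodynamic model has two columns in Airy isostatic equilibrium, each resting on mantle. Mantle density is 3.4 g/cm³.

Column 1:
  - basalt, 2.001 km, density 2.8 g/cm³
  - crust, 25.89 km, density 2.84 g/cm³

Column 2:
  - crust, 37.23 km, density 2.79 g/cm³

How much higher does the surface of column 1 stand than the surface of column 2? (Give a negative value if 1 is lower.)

For any compensation level in the mantle, the mantle terms cancel and isostasy reduces to e = (Σt_1 − Σt_2) − (Σ(ρt)_1 − Σ(ρt)_2) / ρ_m.
Σt_1 = 27.891 km; Σt_2 = 37.23 km; Σ(ρt)_1 = 79.1304; Σ(ρt)_2 = 103.8717 (in km·g/cm³).
e = (27.891 − 37.23) − (79.1304 − 103.8717) / 3.4 = −2.06 km.

−2.06 km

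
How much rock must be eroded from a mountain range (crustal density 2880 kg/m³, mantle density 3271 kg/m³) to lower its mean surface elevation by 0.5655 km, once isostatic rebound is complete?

4.73 km

Net drop Δ = e − u = e − e ρ_c/ρ_m = e (ρ_m − ρ_c)/ρ_m.
e = Δ ρ_m/(ρ_m − ρ_c) = 0.5655 km × 3271/391 = 4.73 km.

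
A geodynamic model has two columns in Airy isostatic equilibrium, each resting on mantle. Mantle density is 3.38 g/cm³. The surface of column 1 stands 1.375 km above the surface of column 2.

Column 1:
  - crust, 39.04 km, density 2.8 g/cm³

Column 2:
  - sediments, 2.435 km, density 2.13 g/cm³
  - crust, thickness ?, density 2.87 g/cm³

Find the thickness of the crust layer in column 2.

29.3 km

Take the compensation level at the base of the deeper column (depth z_c below the surface of column 1) and equate Σ ρ_i t_i down to z_c; mantle fills any gap and the z_c terms cancel.
Column 1: 39.04×2.8 + (z_c − 39.04)×3.38
Column 2: 1.375×0 + 2.435×2.13 + x×2.87 + (z_c − 1.375 − 2.435 − x)×3.38
The z_c×3.38 term appears on both sides and cancels. Collect the known terms of each column as K = Σ(ρt)_known − 3.38 × (depth of known layers): K_1 = 109.312 − 3.38×39.04 = −22.6432; K_2 = 5.18655 − 3.38×(1.375 + 2.435) = −7.69125.
Balance: K_1 = K_2 − x×(3.38 − 2.87), so x = (K_2 − K_1)/(3.38 − 2.87) = 14.952/0.51 = 29.3 km.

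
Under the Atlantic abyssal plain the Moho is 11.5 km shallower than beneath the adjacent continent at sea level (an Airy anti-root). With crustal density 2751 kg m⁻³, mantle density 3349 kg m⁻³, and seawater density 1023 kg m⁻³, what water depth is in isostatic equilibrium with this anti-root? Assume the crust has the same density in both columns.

3.98 km

Replacing a thickness d of crust by seawater at the top must be balanced by replacing crust with mantle at the base: d (ρ_c − ρ_w) = a (ρ_m − ρ_c).
d = a (ρ_m − ρ_c)/(ρ_c − ρ_w) = 11.5 km × 598/1728 = 3.98 km.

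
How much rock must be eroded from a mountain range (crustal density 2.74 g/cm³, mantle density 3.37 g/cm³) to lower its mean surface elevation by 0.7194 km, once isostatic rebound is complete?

3.85 km

Net drop Δ = e − u = e − e ρ_c/ρ_m = e (ρ_m − ρ_c)/ρ_m.
e = Δ ρ_m/(ρ_m − ρ_c) = 0.7194 km × 3.37/0.63 = 3.85 km.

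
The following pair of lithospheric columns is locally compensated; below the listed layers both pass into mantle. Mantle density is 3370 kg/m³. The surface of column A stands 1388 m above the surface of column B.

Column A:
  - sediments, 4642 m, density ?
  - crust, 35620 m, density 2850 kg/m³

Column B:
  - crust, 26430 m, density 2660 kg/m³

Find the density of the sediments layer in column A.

2310 kg/m³

Take the compensation level at the base of the deeper column (depth z_c below the surface of column A) and equate Σ ρ_i t_i down to z_c; mantle fills any gap and the z_c terms cancel.
Column A: 4642×ρ + 35620×2850 + (z_c − 40262)×3370
Column B: 1388×0 + 26430×2660 + (z_c − 1388 − 26430)×3370
The z_c×3370 term appears on both sides and cancels. Collect the known terms of each column as K = Σ(ρt)_known − 3370 × (depth of known layers): K_A = 101517000 − 3370×40262 = −34165940; K_B = 70303800 − 3370×(1388 + 26430) = −23442860.
Balance: K_A + 4642×ρ = K_B, so ρ = (K_B − K_A)/4642 = 10723100/4642 = 2310 kg/m³.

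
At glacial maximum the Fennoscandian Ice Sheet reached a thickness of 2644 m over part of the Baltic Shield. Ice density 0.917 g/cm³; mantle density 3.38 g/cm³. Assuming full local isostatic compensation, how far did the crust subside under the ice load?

717 m

Balancing pressure at the compensation depth: the ice load ρ_ice t is balanced by mantle displaced below, ρ_m s.
s = t ρ_ice / ρ_m = 2644 m × 0.917/3.38 = 717 m.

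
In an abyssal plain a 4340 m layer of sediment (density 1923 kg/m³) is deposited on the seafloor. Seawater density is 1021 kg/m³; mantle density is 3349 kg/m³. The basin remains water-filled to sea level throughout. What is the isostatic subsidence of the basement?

1680 m

Submarine loading: the sediment displaces seawater, and the subsidence is in turn flooded, so s (ρ_m − ρ_w) = t (ρ_sed − ρ_w).
s = 4340 m × (1923 − 1021) / (3349 − 1021) = 1680 m.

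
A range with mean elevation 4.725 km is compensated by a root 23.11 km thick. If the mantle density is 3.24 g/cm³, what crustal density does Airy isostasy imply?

ρ_c h = (ρ_m − ρ_c) r → ρ_c (h + r) = ρ_m r → ρ_c = ρ_m r / (h + r).
ρ_c = 3.24 × 23.11 km / (4.725 km + 23.11 km) = 2.69 g/cm³.

2.69 g/cm³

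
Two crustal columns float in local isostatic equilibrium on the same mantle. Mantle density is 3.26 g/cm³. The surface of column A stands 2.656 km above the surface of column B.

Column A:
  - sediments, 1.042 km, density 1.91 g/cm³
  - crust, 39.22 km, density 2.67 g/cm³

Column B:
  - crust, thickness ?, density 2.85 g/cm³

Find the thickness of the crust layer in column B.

38.8 km

Take the compensation level at the base of the deeper column (depth z_c below the surface of column A) and equate Σ ρ_i t_i down to z_c; mantle fills any gap and the z_c terms cancel.
Column A: 1.042×1.91 + 39.22×2.67 + (z_c − 40.262)×3.26
Column B: 2.656×0 + x×2.85 + (z_c − 2.656 − 0 − x)×3.26
The z_c×3.26 term appears on both sides and cancels. Collect the known terms of each column as K = Σ(ρt)_known − 3.26 × (depth of known layers): K_A = 106.70762 − 3.26×40.262 = −24.5465; K_B = 0 − 3.26×(2.656 + 0) = −8.65856.
Balance: K_A = K_B − x×(3.26 − 2.85), so x = (K_B − K_A)/(3.26 − 2.85) = 15.8879/0.41 = 38.8 km.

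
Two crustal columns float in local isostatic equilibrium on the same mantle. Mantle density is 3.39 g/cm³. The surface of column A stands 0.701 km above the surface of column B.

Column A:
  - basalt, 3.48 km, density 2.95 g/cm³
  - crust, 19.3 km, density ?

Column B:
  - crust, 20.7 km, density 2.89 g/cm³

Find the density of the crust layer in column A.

2.81 g/cm³

Take the compensation level at the base of the deeper column (depth z_c below the surface of column A) and equate Σ ρ_i t_i down to z_c; mantle fills any gap and the z_c terms cancel.
Column A: 3.48×2.95 + 19.3×ρ + (z_c − 22.78)×3.39
Column B: 0.701×0 + 20.7×2.89 + (z_c − 0.701 − 20.7)×3.39
The z_c×3.39 term appears on both sides and cancels. Collect the known terms of each column as K = Σ(ρt)_known − 3.39 × (depth of known layers): K_A = 10.266 − 3.39×22.78 = −66.9582; K_B = 59.823 − 3.39×(0.701 + 20.7) = −12.72639.
Balance: K_A + 19.3×ρ = K_B, so ρ = (K_B − K_A)/19.3 = 54.2318/19.3 = 2.81 g/cm³.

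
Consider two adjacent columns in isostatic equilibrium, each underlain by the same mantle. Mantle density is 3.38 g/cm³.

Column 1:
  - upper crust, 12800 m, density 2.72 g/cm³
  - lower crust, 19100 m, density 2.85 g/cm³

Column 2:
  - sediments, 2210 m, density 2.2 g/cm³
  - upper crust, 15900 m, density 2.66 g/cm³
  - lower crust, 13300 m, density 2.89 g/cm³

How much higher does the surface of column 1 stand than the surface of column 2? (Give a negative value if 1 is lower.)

−592 m

For any compensation level in the mantle, the mantle terms cancel and isostasy reduces to e = (Σt_1 − Σt_2) − (Σ(ρt)_1 − Σ(ρt)_2) / ρ_m.
Σt_1 = 31900 m; Σt_2 = 31410 m; Σ(ρt)_1 = 89251; Σ(ρt)_2 = 85593 (in m·g/cm³).
e = (31900 − 31410) − (89251 − 85593) / 3.38 = −592 m.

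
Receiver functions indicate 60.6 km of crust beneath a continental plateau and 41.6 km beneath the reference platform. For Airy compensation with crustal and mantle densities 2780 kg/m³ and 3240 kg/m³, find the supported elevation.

2.7 km

Excess crust Δ = 60.6 km − 41.6 km = 19 km, split between elevation h and root r with h + r = Δ.
Airy balance ρ_c h = (ρ_m − ρ_c) r gives r = h ρ_c/(ρ_m − ρ_c), so h (1 + ρ_c/(ρ_m − ρ_c)) = Δ, i.e. h = Δ (ρ_m − ρ_c)/ρ_m.
h = 19 km × 460/3240 = 2.7 km.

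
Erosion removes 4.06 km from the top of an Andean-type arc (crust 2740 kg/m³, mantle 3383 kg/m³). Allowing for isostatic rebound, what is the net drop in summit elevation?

Rebound u = e ρ_c/ρ_m = 4.06 km × 2740/3383 = 3.288 km.
Net surface drop = e − u = 4.06 km − 3.288 km = e (ρ_m − ρ_c)/ρ_m = 0.772 km.

0.772 km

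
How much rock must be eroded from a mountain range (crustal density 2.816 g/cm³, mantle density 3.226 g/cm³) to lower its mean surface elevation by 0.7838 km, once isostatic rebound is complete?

6.17 km

Net drop Δ = e − u = e − e ρ_c/ρ_m = e (ρ_m − ρ_c)/ρ_m.
e = Δ ρ_m/(ρ_m − ρ_c) = 0.7838 km × 3.226/0.41 = 6.17 km.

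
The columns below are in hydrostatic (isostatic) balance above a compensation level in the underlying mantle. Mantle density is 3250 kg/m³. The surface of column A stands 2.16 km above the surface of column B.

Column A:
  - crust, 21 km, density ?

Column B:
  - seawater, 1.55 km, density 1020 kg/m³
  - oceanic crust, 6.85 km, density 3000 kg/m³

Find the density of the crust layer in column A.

Take the compensation level at the base of the deeper column (depth z_c below the surface of column A) and equate Σ ρ_i t_i down to z_c; mantle fills any gap and the z_c terms cancel.
Column A: 21×ρ + (z_c − 21)×3250
Column B: 2.16×0 + 1.55×1020 + 6.85×3000 + (z_c − 2.16 − 8.4)×3250
The z_c×3250 term appears on both sides and cancels. Collect the known terms of each column as K = Σ(ρt)_known − 3250 × (depth of known layers): K_A = 0 − 3250×21 = −68250; K_B = 22131 − 3250×(2.16 + 8.4) = −12189.
Balance: K_A + 21×ρ = K_B, so ρ = (K_B − K_A)/21 = 56061/21 = 2670 kg/m³.

2670 kg/m³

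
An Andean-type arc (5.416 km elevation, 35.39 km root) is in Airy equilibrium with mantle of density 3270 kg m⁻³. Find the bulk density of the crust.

2840 kg m⁻³

ρ_c h = (ρ_m − ρ_c) r → ρ_c (h + r) = ρ_m r → ρ_c = ρ_m r / (h + r).
ρ_c = 3270 × 35.39 km / (5.416 km + 35.39 km) = 2840 kg m⁻³.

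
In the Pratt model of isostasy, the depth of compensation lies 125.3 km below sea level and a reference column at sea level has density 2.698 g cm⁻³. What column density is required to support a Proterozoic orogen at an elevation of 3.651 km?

Pratt balance: ρ_ref D = ρ (D + h).
ρ = ρ_ref D/(D + h) = 2.698 × 125.3 km/(125.3 km + 3.651 km) = 2.62 g cm⁻³.

2.62 g cm⁻³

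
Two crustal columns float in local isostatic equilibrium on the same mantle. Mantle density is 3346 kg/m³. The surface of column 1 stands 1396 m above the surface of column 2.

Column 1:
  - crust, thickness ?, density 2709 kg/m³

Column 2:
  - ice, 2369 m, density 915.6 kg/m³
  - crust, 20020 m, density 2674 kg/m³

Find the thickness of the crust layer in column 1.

Take the compensation level at the base of the deeper column (depth z_c below the surface of column 1) and equate Σ ρ_i t_i down to z_c; mantle fills any gap and the z_c terms cancel.
Column 1: x×2709 + (z_c − 0 − x)×3346
Column 2: 1396×0 + 2369×915.6 + 20020×2674 + (z_c − 1396 − 22389)×3346
The z_c×3346 term appears on both sides and cancels. Collect the known terms of each column as K = Σ(ρt)_known − 3346 × (depth of known layers): K_1 = 0 − 3346×0 = 0; K_2 = 55702536.4 − 3346×(1396 + 22389) = −23882073.6.
Balance: K_1 − x×(3346 − 2709) = K_2, so x = (K_1 − K_2)/(3346 − 2709) = 23882100/637 = 37500 m.

37500 m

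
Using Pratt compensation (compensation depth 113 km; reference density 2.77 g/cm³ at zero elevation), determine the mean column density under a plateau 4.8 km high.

Pratt balance: ρ_ref D = ρ (D + h).
ρ = ρ_ref D/(D + h) = 2.77 × 113 km/(113 km + 4.8 km) = 2.66 g/cm³.

2.66 g/cm³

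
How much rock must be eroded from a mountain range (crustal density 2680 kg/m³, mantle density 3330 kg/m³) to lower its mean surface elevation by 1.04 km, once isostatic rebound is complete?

Net drop Δ = e − u = e − e ρ_c/ρ_m = e (ρ_m − ρ_c)/ρ_m.
e = Δ ρ_m/(ρ_m − ρ_c) = 1.04 km × 3330/650 = 5.33 km.

5.33 km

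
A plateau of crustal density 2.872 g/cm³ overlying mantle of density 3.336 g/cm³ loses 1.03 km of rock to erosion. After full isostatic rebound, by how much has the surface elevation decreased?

Rebound u = e ρ_c/ρ_m = 1.03 km × 2.872/3.336 = 0.8867 km.
Net surface drop = e − u = 1.03 km − 0.8867 km = e (ρ_m − ρ_c)/ρ_m = 0.143 km.

0.143 km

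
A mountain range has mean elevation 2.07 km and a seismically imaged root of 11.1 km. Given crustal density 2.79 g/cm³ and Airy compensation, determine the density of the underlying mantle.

Airy balance: ρ_c h = (ρ_m − ρ_c) r → ρ_m = ρ_c (1 + h/r).
ρ_m = 2.79 × (1 + 2.07 km/11.1 km) = 3.31 g/cm³.

3.31 g/cm³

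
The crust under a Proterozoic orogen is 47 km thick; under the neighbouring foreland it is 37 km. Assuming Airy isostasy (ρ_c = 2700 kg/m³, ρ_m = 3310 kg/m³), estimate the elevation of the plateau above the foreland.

1.84 km

Excess crust Δ = 47 km − 37 km = 10 km, split between elevation h and root r with h + r = Δ.
Airy balance ρ_c h = (ρ_m − ρ_c) r gives r = h ρ_c/(ρ_m − ρ_c), so h (1 + ρ_c/(ρ_m − ρ_c)) = Δ, i.e. h = Δ (ρ_m − ρ_c)/ρ_m.
h = 10 km × 610/3310 = 1.84 km.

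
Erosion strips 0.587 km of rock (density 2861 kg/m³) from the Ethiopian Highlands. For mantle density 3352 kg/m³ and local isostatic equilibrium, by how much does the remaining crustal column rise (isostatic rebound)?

Unloading: uplift u = e ρ_c/ρ_m = 0.587 km × 2861/3352 = 0.501 km.

0.501 km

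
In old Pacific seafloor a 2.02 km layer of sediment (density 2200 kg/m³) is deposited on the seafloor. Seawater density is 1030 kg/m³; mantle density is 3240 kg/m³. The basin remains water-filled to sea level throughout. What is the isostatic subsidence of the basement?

1.07 km

Submarine loading: the sediment displaces seawater, and the subsidence is in turn flooded, so s (ρ_m − ρ_w) = t (ρ_sed − ρ_w).
s = 2.02 km × (2200 − 1030) / (3240 − 1030) = 1.07 km.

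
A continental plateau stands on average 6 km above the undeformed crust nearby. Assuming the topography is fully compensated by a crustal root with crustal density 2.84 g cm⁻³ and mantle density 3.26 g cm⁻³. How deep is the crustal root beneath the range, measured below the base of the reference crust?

40.6 km

For local isostatic compensation: the weight of the topography is balanced by the buoyancy of the root, ρ_c h = (ρ_m − ρ_c) r.
r = h · ρ_c / (ρ_m − ρ_c) = 6 km × 2.84 / (3.26 − 2.84) = 40.6 km.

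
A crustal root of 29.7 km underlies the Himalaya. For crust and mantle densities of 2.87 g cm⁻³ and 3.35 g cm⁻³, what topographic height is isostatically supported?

4.97 km

Balancing pressure at the compensation depth: ρ_c h = (ρ_m − ρ_c) r.
h = r (ρ_m − ρ_c) / ρ_c = 29.7 km × (3.35 − 2.87) / 2.87 = 4.97 km.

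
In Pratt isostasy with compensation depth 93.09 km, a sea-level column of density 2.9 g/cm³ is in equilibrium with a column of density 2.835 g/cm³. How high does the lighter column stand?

ρ_ref D = ρ (D + h) → h = D (ρ_ref − ρ)/ρ.
h = 93.09 km × (2.9 − 2.835)/2.835 = 2.13 km.

2.13 km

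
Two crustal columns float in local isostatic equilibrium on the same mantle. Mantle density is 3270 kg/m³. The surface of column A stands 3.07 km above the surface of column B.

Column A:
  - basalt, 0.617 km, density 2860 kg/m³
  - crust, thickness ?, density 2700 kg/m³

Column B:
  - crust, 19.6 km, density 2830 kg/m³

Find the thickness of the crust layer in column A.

32.3 km

Take the compensation level at the base of the deeper column (depth z_c below the surface of column A) and equate Σ ρ_i t_i down to z_c; mantle fills any gap and the z_c terms cancel.
Column A: 0.617×2860 + x×2700 + (z_c − 0.617 − x)×3270
Column B: 3.07×0 + 19.6×2830 + (z_c − 3.07 − 19.6)×3270
The z_c×3270 term appears on both sides and cancels. Collect the known terms of each column as K = Σ(ρt)_known − 3270 × (depth of known layers): K_A = 1764.62 − 3270×0.617 = −252.97; K_B = 55468 − 3270×(3.07 + 19.6) = −18662.9.
Balance: K_A − x×(3270 − 2700) = K_B, so x = (K_A − K_B)/(3270 − 2700) = 18409.9/570 = 32.3 km.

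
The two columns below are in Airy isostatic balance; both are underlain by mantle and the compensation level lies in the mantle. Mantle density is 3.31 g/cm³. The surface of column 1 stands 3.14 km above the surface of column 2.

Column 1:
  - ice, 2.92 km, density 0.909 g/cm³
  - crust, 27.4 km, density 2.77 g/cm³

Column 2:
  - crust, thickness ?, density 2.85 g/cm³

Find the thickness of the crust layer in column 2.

24.8 km

Take the compensation level at the base of the deeper column (depth z_c below the surface of column 1) and equate Σ ρ_i t_i down to z_c; mantle fills any gap and the z_c terms cancel.
Column 1: 2.92×0.909 + 27.4×2.77 + (z_c − 30.32)×3.31
Column 2: 3.14×0 + x×2.85 + (z_c − 3.14 − 0 − x)×3.31
The z_c×3.31 term appears on both sides and cancels. Collect the known terms of each column as K = Σ(ρt)_known − 3.31 × (depth of known layers): K_1 = 78.55228 − 3.31×30.32 = −21.80692; K_2 = 0 − 3.31×(3.14 + 0) = −10.3934.
Balance: K_1 = K_2 − x×(3.31 − 2.85), so x = (K_2 − K_1)/(3.31 − 2.85) = 11.4135/0.46 = 24.8 km.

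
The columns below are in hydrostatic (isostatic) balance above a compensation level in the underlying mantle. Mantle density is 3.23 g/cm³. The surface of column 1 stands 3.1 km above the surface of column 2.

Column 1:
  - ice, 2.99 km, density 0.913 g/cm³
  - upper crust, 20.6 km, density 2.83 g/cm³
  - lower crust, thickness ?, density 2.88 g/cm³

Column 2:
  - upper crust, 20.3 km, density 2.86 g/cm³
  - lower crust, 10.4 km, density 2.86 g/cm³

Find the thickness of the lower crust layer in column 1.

17.7 km

Take the compensation level at the base of the deeper column (depth z_c below the surface of column 1) and equate Σ ρ_i t_i down to z_c; mantle fills any gap and the z_c terms cancel.
Column 1: 2.99×0.913 + 20.6×2.83 + x×2.88 + (z_c − 23.59 − x)×3.23
Column 2: 3.1×0 + 20.3×2.86 + 10.4×2.86 + (z_c − 3.1 − 30.7)×3.23
The z_c×3.23 term appears on both sides and cancels. Collect the known terms of each column as K = Σ(ρt)_known − 3.23 × (depth of known layers): K_1 = 61.02787 − 3.23×23.59 = −15.16783; K_2 = 87.802 − 3.23×(3.1 + 30.7) = −21.372.
Balance: K_1 − x×(3.23 − 2.88) = K_2, so x = (K_1 − K_2)/(3.23 − 2.88) = 6.20417/0.35 = 17.7 km.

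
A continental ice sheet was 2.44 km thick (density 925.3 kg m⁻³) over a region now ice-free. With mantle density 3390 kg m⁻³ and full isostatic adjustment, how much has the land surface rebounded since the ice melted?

0.666 km

Removing the load lets mantle flow back in; uplift u satisfies ρ_ice t = ρ_m u.
u = t ρ_ice/ρ_m = 2.44 km × 925.3/3390 = 0.666 km.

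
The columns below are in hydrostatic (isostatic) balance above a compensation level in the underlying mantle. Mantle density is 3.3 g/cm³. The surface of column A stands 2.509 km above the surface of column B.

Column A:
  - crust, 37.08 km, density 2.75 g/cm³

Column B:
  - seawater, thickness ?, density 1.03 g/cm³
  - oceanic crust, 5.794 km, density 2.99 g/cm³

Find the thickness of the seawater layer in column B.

Take the compensation level at the base of the deeper column (depth z_c below the surface of column A) and equate Σ ρ_i t_i down to z_c; mantle fills any gap and the z_c terms cancel.
Column A: 37.08×2.75 + (z_c − 37.08)×3.3
Column B: 2.509×0 + x×1.03 + 5.794×2.99 + (z_c − 2.509 − 5.794 − x)×3.3
The z_c×3.3 term appears on both sides and cancels. Collect the known terms of each column as K = Σ(ρt)_known − 3.3 × (depth of known layers): K_A = 101.97 − 3.3×37.08 = −20.394; K_B = 17.32406 − 3.3×(2.509 + 5.794) = −10.07584.
Balance: K_A = K_B − x×(3.3 − 1.03), so x = (K_B − K_A)/(3.3 − 1.03) = 10.3182/2.27 = 4.55 km.

4.55 km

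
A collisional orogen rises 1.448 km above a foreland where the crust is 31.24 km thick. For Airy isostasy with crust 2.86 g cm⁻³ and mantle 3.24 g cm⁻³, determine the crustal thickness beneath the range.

Root depth r = h ρ_c / (ρ_m − ρ_c) = 1.448 km × 2.86 / 0.38 = 10.9 km.
Total thickness = T + h + r = 31.24 km + 1.448 km + 10.9 km = 43.6 km.

43.6 km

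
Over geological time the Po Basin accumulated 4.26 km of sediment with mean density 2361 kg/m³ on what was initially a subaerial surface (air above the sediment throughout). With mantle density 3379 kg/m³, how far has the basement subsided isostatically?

2.98 km

Subaerial load: s = t ρ_sed / ρ_m = 4.26 km × 2361/3379 = 2.98 km.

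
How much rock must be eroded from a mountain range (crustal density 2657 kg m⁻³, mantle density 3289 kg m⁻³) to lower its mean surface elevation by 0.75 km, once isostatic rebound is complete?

3.9 km

Net drop Δ = e − u = e − e ρ_c/ρ_m = e (ρ_m − ρ_c)/ρ_m.
e = Δ ρ_m/(ρ_m − ρ_c) = 0.75 km × 3289/632 = 3.9 km.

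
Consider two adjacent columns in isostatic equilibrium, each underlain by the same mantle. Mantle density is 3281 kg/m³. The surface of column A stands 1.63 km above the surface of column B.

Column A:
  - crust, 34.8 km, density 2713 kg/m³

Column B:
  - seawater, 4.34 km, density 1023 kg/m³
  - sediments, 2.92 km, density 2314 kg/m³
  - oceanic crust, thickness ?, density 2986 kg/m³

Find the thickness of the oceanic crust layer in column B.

Take the compensation level at the base of the deeper column (depth z_c below the surface of column A) and equate Σ ρ_i t_i down to z_c; mantle fills any gap and the z_c terms cancel.
Column A: 34.8×2713 + (z_c − 34.8)×3281
Column B: 1.63×0 + 4.34×1023 + 2.92×2314 + x×2986 + (z_c − 1.63 − 7.26 − x)×3281
The z_c×3281 term appears on both sides and cancels. Collect the known terms of each column as K = Σ(ρt)_known − 3281 × (depth of known layers): K_A = 94412.4 − 3281×34.8 = −19766.4; K_B = 11196.7 − 3281×(1.63 + 7.26) = −17971.39.
Balance: K_A = K_B − x×(3281 − 2986), so x = (K_B − K_A)/(3281 − 2986) = 1795.01/295 = 6.08 km.

6.08 km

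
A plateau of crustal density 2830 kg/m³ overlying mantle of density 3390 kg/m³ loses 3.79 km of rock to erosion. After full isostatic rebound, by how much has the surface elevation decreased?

Rebound u = e ρ_c/ρ_m = 3.79 km × 2830/3390 = 3.164 km.
Net surface drop = e − u = 3.79 km − 3.164 km = e (ρ_m − ρ_c)/ρ_m = 0.626 km.

0.626 km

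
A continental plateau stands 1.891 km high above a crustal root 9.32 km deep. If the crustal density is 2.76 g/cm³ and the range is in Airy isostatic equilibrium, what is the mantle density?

Airy balance: ρ_c h = (ρ_m − ρ_c) r → ρ_m = ρ_c (1 + h/r).
ρ_m = 2.76 × (1 + 1.891 km/9.32 km) = 3.32 g/cm³.

3.32 g/cm³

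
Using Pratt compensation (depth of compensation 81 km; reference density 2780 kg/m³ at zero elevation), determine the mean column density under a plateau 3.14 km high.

Pratt balance: ρ_ref D = ρ (D + h).
ρ = ρ_ref D/(D + h) = 2780 × 81 km/(81 km + 3.14 km) = 2680 kg/m³.

2680 kg/m³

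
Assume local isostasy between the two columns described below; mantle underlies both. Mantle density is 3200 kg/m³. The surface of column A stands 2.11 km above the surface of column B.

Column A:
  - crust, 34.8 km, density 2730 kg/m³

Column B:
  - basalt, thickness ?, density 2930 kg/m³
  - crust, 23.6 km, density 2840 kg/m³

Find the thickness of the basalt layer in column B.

Take the compensation level at the base of the deeper column (depth z_c below the surface of column A) and equate Σ ρ_i t_i down to z_c; mantle fills any gap and the z_c terms cancel.
Column A: 34.8×2730 + (z_c − 34.8)×3200
Column B: 2.11×0 + x×2930 + 23.6×2840 + (z_c − 2.11 − 23.6 − x)×3200
The z_c×3200 term appears on both sides and cancels. Collect the known terms of each column as K = Σ(ρt)_known − 3200 × (depth of known layers): K_A = 95004 − 3200×34.8 = −16356; K_B = 67024 − 3200×(2.11 + 23.6) = −15248.
Balance: K_A = K_B − x×(3200 − 2930), so x = (K_B − K_A)/(3200 − 2930) = 1108/270 = 4.1 km.

4.1 km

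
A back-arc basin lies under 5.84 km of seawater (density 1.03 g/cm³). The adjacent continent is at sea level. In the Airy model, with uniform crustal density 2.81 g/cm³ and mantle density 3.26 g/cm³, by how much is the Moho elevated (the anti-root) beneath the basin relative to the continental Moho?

23.1 km

Equating mass per unit area of the two columns: replacing crust with seawater at the top is compensated by replacing crust with mantle at the base: d (ρ_c − ρ_w) = a (ρ_m − ρ_c).
a = d (ρ_c − ρ_w)/(ρ_m − ρ_c) = 5.84 km × 1.78/0.45 = 23.1 km.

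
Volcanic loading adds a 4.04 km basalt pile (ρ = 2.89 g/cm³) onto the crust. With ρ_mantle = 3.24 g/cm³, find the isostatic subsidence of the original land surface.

Subaerial loading: s = t ρ_load / ρ_m.
s = 4.04 km × 2.89/3.24 = 3.6 km.

3.6 km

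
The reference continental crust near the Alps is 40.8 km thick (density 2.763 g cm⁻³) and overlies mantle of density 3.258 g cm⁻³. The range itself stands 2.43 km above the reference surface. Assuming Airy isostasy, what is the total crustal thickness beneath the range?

56.8 km

Root depth r = h ρ_c / (ρ_m − ρ_c) = 2.43 km × 2.763 / 0.495 = 13.56 km.
Total thickness = T + h + r = 40.8 km + 2.43 km + 13.56 km = 56.8 km.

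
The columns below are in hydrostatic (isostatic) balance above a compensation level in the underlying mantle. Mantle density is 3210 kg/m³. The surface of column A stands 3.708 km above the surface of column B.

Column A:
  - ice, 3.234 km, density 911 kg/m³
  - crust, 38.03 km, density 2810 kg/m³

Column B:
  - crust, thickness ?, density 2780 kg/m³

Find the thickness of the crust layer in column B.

Take the compensation level at the base of the deeper column (depth z_c below the surface of column A) and equate Σ ρ_i t_i down to z_c; mantle fills any gap and the z_c terms cancel.
Column A: 3.234×911 + 38.03×2810 + (z_c − 41.264)×3210
Column B: 3.708×0 + x×2780 + (z_c − 3.708 − 0 − x)×3210
The z_c×3210 term appears on both sides and cancels. Collect the known terms of each column as K = Σ(ρt)_known − 3210 × (depth of known layers): K_A = 109810.474 − 3210×41.264 = −22646.966; K_B = 0 − 3210×(3.708 + 0) = −11902.68.
Balance: K_A = K_B − x×(3210 − 2780), so x = (K_B − K_A)/(3210 − 2780) = 10744.3/430 = 25 km.

25 km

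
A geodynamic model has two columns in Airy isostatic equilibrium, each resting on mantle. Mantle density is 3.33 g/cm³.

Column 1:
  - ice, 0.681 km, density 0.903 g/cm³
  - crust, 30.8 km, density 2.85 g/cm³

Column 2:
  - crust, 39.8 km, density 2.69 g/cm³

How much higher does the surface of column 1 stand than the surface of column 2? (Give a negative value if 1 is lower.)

For any compensation level in the mantle, the mantle terms cancel and isostasy reduces to e = (Σt_1 − Σt_2) − (Σ(ρt)_1 − Σ(ρt)_2) / ρ_m.
Σt_1 = 31.481 km; Σt_2 = 39.8 km; Σ(ρt)_1 = 88.394943; Σ(ρt)_2 = 107.062 (in km·g/cm³).
e = (31.481 − 39.8) − (88.394943 − 107.062) / 3.33 = −2.71 km.

−2.71 km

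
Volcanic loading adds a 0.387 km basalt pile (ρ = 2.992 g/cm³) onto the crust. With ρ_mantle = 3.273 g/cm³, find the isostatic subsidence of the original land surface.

0.354 km

Subaerial loading: s = t ρ_load / ρ_m.
s = 0.387 km × 2.992/3.273 = 0.354 km.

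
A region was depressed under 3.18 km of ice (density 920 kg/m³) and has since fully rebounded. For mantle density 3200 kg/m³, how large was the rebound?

Removing the load lets mantle flow back in; uplift u satisfies ρ_ice t = ρ_m u.
u = t ρ_ice/ρ_m = 3.18 km × 920/3200 = 0.914 km.

0.914 km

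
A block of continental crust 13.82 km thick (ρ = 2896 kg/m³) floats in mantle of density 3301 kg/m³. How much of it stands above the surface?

1.7 km

Floating equilibrium: submerged depth d = t ρ_obj/ρ_fluid = 13.82 km × 2896/3301 = 12.12 km.
Freeboard = t − d = 13.82 km − 12.12 km = 1.7 km.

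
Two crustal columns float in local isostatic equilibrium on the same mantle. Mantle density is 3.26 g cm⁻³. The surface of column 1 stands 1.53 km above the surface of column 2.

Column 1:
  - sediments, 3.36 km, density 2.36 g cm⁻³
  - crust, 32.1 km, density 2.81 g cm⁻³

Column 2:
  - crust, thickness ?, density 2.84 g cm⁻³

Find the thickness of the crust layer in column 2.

29.7 km

Take the compensation level at the base of the deeper column (depth z_c below the surface of column 1) and equate Σ ρ_i t_i down to z_c; mantle fills any gap and the z_c terms cancel.
Column 1: 3.36×2.36 + 32.1×2.81 + (z_c − 35.46)×3.26
Column 2: 1.53×0 + x×2.84 + (z_c − 1.53 − 0 − x)×3.26
The z_c×3.26 term appears on both sides and cancels. Collect the known terms of each column as K = Σ(ρt)_known − 3.26 × (depth of known layers): K_1 = 98.1306 − 3.26×35.46 = −17.469; K_2 = 0 − 3.26×(1.53 + 0) = −4.9878.
Balance: K_1 = K_2 − x×(3.26 − 2.84), so x = (K_2 − K_1)/(3.26 − 2.84) = 12.4812/0.42 = 29.7 km.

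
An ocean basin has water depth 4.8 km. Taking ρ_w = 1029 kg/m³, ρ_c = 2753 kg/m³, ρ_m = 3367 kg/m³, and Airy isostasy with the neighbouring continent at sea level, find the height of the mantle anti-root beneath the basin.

By Archimedes' principle applied to the lithosphere: replacing crust with seawater at the top is compensated by replacing crust with mantle at the base: d (ρ_c − ρ_w) = a (ρ_m − ρ_c).
a = d (ρ_c − ρ_w)/(ρ_m − ρ_c) = 4.8 km × 1724/614 = 13.5 km.

13.5 km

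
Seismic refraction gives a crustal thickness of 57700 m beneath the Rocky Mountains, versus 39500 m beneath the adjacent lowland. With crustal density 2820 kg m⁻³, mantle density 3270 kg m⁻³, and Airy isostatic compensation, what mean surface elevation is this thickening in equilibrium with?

2500 m

Excess crust Δ = 57700 m − 39500 m = 18200 m, split between elevation h and root r with h + r = Δ.
Airy balance ρ_c h = (ρ_m − ρ_c) r gives r = h ρ_c/(ρ_m − ρ_c), so h (1 + ρ_c/(ρ_m − ρ_c)) = Δ, i.e. h = Δ (ρ_m − ρ_c)/ρ_m.
h = 18200 m × 450/3270 = 2500 m.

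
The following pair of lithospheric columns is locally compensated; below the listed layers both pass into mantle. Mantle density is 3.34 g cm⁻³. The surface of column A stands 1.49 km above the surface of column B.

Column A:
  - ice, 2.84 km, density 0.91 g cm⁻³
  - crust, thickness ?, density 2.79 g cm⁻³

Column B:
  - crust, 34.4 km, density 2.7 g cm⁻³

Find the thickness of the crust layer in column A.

Take the compensation level at the base of the deeper column (depth z_c below the surface of column A) and equate Σ ρ_i t_i down to z_c; mantle fills any gap and the z_c terms cancel.
Column A: 2.84×0.91 + x×2.79 + (z_c − 2.84 − x)×3.34
Column B: 1.49×0 + 34.4×2.7 + (z_c − 1.49 − 34.4)×3.34
The z_c×3.34 term appears on both sides and cancels. Collect the known terms of each column as K = Σ(ρt)_known − 3.34 × (depth of known layers): K_A = 2.5844 − 3.34×2.84 = −6.9012; K_B = 92.88 − 3.34×(1.49 + 34.4) = −26.9926.
Balance: K_A − x×(3.34 − 2.79) = K_B, so x = (K_A − K_B)/(3.34 − 2.79) = 20.0914/0.55 = 36.5 km.

36.5 km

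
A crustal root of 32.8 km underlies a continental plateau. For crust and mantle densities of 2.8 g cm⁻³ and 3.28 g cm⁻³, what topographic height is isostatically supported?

Isostatic balance requires: ρ_c h = (ρ_m − ρ_c) r.
h = r (ρ_m − ρ_c) / ρ_c = 32.8 km × (3.28 − 2.8) / 2.8 = 5.62 km.

5.62 km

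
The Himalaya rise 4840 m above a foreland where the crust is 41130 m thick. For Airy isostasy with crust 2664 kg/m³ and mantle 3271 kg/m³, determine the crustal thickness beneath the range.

Root depth r = h ρ_c / (ρ_m − ρ_c) = 4840 m × 2664 / 607 = 21240 m.
Total thickness = T + h + r = 41130 m + 4840 m + 21240 m = 67200 m.

67200 m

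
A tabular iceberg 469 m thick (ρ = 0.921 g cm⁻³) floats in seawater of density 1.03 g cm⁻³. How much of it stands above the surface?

Floating equilibrium: submerged depth d = t ρ_obj/ρ_fluid = 469 m × 0.921/1.03 = 419.4 m.
Freeboard = t − d = 469 m − 419.4 m = 49.6 m.

49.6 m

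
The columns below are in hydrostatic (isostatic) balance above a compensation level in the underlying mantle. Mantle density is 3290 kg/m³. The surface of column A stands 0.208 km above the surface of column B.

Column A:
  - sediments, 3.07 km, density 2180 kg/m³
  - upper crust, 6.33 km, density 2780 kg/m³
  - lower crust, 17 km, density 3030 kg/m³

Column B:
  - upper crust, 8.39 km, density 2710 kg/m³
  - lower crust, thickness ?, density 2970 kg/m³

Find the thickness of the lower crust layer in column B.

Take the compensation level at the base of the deeper column (depth z_c below the surface of column A) and equate Σ ρ_i t_i down to z_c; mantle fills any gap and the z_c terms cancel.
Column A: 3.07×2180 + 6.33×2780 + 17×3030 + (z_c − 26.4)×3290
Column B: 0.208×0 + 8.39×2710 + x×2970 + (z_c − 0.208 − 8.39 − x)×3290
The z_c×3290 term appears on both sides and cancels. Collect the known terms of each column as K = Σ(ρt)_known − 3290 × (depth of known layers): K_A = 75800 − 3290×26.4 = −11056; K_B = 22736.9 − 3290×(0.208 + 8.39) = −5550.52.
Balance: K_A = K_B − x×(3290 − 2970), so x = (K_B − K_A)/(3290 − 2970) = 5505.48/320 = 17.2 km.

17.2 km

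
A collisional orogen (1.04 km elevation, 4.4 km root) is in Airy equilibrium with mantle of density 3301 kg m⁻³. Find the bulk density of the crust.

2670 kg m⁻³

ρ_c h = (ρ_m − ρ_c) r → ρ_c (h + r) = ρ_m r → ρ_c = ρ_m r / (h + r).
ρ_c = 3301 × 4.4 km / (1.04 km + 4.4 km) = 2670 kg m⁻³.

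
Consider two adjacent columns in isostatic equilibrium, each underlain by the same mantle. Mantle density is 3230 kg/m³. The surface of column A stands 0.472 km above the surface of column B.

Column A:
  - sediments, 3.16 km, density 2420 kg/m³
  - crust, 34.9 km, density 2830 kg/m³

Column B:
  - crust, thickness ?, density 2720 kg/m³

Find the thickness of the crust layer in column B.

29.4 km

Take the compensation level at the base of the deeper column (depth z_c below the surface of column A) and equate Σ ρ_i t_i down to z_c; mantle fills any gap and the z_c terms cancel.
Column A: 3.16×2420 + 34.9×2830 + (z_c − 38.06)×3230
Column B: 0.472×0 + x×2720 + (z_c − 0.472 − 0 − x)×3230
The z_c×3230 term appears on both sides and cancels. Collect the known terms of each column as K = Σ(ρt)_known − 3230 × (depth of known layers): K_A = 106414.2 − 3230×38.06 = −16519.6; K_B = 0 − 3230×(0.472 + 0) = −1524.56.
Balance: K_A = K_B − x×(3230 − 2720), so x = (K_B − K_A)/(3230 − 2720) = 14995/510 = 29.4 km.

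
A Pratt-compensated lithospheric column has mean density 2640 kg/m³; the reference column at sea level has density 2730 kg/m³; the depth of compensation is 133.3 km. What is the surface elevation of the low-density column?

ρ_ref D = ρ (D + h) → h = D (ρ_ref − ρ)/ρ.
h = 133.3 km × (2730 − 2640)/2640 = 4.54 km.

4.54 km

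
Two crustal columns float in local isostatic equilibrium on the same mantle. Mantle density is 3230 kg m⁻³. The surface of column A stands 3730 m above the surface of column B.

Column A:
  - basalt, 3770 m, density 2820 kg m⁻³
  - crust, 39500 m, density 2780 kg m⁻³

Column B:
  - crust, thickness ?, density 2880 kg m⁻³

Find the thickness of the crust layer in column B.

Take the compensation level at the base of the deeper column (depth z_c below the surface of column A) and equate Σ ρ_i t_i down to z_c; mantle fills any gap and the z_c terms cancel.
Column A: 3770×2820 + 39500×2780 + (z_c − 43270)×3230
Column B: 3730×0 + x×2880 + (z_c − 3730 − 0 − x)×3230
The z_c×3230 term appears on both sides and cancels. Collect the known terms of each column as K = Σ(ρt)_known − 3230 × (depth of known layers): K_A = 120441400 − 3230×43270 = −19320700; K_B = 0 − 3230×(3730 + 0) = −12047900.
Balance: K_A = K_B − x×(3230 − 2880), so x = (K_B − K_A)/(3230 − 2880) = 7272800/350 = 20800 m.

20800 m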